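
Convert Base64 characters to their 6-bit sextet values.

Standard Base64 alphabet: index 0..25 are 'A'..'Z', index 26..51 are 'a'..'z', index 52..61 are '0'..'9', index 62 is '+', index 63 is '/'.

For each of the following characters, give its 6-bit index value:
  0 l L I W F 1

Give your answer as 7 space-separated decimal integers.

Answer: 52 37 11 8 22 5 53

Derivation:
'0': 0..9 range, 52 + ord('0') − ord('0') = 52
'l': a..z range, 26 + ord('l') − ord('a') = 37
'L': A..Z range, ord('L') − ord('A') = 11
'I': A..Z range, ord('I') − ord('A') = 8
'W': A..Z range, ord('W') − ord('A') = 22
'F': A..Z range, ord('F') − ord('A') = 5
'1': 0..9 range, 52 + ord('1') − ord('0') = 53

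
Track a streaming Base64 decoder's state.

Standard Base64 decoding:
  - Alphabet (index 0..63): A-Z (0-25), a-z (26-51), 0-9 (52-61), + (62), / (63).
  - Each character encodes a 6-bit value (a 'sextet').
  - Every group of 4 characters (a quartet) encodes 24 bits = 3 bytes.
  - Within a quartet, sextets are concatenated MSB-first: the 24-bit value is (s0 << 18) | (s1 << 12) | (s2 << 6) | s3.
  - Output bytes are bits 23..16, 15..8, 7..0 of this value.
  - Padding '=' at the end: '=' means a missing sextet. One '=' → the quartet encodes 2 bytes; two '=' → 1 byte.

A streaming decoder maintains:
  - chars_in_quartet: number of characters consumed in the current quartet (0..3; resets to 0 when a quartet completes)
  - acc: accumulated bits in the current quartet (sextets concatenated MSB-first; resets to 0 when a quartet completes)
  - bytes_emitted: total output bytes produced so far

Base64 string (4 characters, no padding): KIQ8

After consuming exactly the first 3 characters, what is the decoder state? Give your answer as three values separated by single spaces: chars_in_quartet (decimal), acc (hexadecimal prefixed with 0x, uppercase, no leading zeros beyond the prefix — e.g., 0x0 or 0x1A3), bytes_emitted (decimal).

After char 0 ('K'=10): chars_in_quartet=1 acc=0xA bytes_emitted=0
After char 1 ('I'=8): chars_in_quartet=2 acc=0x288 bytes_emitted=0
After char 2 ('Q'=16): chars_in_quartet=3 acc=0xA210 bytes_emitted=0

Answer: 3 0xA210 0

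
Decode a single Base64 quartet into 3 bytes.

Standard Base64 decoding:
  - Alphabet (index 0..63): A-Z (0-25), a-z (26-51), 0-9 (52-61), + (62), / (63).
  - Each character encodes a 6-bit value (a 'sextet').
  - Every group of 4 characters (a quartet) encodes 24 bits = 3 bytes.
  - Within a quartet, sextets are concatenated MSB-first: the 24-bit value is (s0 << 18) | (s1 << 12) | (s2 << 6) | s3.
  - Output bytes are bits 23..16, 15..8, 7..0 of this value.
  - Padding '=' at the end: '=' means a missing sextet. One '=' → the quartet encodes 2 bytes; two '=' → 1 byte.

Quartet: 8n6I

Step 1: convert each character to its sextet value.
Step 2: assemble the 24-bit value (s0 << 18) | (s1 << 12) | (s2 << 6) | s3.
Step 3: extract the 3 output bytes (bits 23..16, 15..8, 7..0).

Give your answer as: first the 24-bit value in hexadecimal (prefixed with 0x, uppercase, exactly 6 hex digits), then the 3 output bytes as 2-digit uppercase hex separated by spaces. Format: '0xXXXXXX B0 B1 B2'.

Sextets: 8=60, n=39, 6=58, I=8
24-bit: (60<<18) | (39<<12) | (58<<6) | 8
      = 0xF00000 | 0x027000 | 0x000E80 | 0x000008
      = 0xF27E88
Bytes: (v>>16)&0xFF=F2, (v>>8)&0xFF=7E, v&0xFF=88

Answer: 0xF27E88 F2 7E 88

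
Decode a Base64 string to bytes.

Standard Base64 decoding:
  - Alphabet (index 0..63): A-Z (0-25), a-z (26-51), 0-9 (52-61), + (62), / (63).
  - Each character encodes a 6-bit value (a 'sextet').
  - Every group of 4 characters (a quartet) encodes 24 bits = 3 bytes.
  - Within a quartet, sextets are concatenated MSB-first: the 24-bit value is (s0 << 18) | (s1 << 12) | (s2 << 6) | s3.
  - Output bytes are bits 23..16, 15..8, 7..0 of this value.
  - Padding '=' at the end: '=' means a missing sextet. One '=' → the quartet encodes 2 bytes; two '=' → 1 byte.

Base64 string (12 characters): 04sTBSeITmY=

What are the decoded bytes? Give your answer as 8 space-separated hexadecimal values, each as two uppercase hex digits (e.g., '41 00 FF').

Answer: D3 8B 13 05 27 88 4E 66

Derivation:
After char 0 ('0'=52): chars_in_quartet=1 acc=0x34 bytes_emitted=0
After char 1 ('4'=56): chars_in_quartet=2 acc=0xD38 bytes_emitted=0
After char 2 ('s'=44): chars_in_quartet=3 acc=0x34E2C bytes_emitted=0
After char 3 ('T'=19): chars_in_quartet=4 acc=0xD38B13 -> emit D3 8B 13, reset; bytes_emitted=3
After char 4 ('B'=1): chars_in_quartet=1 acc=0x1 bytes_emitted=3
After char 5 ('S'=18): chars_in_quartet=2 acc=0x52 bytes_emitted=3
After char 6 ('e'=30): chars_in_quartet=3 acc=0x149E bytes_emitted=3
After char 7 ('I'=8): chars_in_quartet=4 acc=0x52788 -> emit 05 27 88, reset; bytes_emitted=6
After char 8 ('T'=19): chars_in_quartet=1 acc=0x13 bytes_emitted=6
After char 9 ('m'=38): chars_in_quartet=2 acc=0x4E6 bytes_emitted=6
After char 10 ('Y'=24): chars_in_quartet=3 acc=0x13998 bytes_emitted=6
Padding '=': partial quartet acc=0x13998 -> emit 4E 66; bytes_emitted=8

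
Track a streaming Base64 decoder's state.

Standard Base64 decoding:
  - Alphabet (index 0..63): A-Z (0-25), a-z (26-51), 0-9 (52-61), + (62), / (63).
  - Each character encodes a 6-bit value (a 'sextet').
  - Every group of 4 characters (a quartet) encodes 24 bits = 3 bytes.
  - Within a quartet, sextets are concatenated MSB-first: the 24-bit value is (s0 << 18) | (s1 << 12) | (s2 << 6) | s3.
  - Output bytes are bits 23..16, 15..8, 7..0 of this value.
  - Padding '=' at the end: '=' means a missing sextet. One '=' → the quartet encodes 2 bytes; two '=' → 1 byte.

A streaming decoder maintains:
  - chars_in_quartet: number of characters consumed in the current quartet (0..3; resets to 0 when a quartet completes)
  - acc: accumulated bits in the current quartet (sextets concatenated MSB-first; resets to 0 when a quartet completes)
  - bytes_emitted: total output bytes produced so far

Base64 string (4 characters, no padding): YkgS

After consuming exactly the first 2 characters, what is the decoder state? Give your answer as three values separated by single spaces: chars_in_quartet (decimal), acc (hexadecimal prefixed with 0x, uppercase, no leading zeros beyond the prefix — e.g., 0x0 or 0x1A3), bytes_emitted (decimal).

Answer: 2 0x624 0

Derivation:
After char 0 ('Y'=24): chars_in_quartet=1 acc=0x18 bytes_emitted=0
After char 1 ('k'=36): chars_in_quartet=2 acc=0x624 bytes_emitted=0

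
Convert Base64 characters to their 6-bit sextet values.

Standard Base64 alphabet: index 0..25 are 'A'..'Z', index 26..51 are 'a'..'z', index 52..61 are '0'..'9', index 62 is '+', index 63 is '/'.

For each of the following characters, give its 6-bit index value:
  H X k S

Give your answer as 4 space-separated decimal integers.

'H': A..Z range, ord('H') − ord('A') = 7
'X': A..Z range, ord('X') − ord('A') = 23
'k': a..z range, 26 + ord('k') − ord('a') = 36
'S': A..Z range, ord('S') − ord('A') = 18

Answer: 7 23 36 18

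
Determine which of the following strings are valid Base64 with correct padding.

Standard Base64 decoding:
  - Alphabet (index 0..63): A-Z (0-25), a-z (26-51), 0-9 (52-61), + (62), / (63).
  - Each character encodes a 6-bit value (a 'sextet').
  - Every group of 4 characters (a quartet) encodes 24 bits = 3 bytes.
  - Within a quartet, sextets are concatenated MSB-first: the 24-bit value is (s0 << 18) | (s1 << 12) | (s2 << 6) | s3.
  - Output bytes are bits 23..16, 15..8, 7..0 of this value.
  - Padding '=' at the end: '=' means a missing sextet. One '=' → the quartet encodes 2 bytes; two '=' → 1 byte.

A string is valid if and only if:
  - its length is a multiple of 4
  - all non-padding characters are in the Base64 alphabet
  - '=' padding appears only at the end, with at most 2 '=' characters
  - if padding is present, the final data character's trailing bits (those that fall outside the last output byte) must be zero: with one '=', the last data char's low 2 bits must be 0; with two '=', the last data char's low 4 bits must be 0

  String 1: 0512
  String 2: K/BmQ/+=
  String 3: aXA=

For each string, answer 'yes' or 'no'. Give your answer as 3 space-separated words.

Answer: yes no yes

Derivation:
String 1: '0512' → valid
String 2: 'K/BmQ/+=' → invalid (bad trailing bits)
String 3: 'aXA=' → valid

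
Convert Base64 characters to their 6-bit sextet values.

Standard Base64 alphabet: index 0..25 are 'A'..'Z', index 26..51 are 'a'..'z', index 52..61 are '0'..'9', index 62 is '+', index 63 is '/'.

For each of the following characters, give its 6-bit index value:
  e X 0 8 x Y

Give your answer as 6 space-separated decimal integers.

'e': a..z range, 26 + ord('e') − ord('a') = 30
'X': A..Z range, ord('X') − ord('A') = 23
'0': 0..9 range, 52 + ord('0') − ord('0') = 52
'8': 0..9 range, 52 + ord('8') − ord('0') = 60
'x': a..z range, 26 + ord('x') − ord('a') = 49
'Y': A..Z range, ord('Y') − ord('A') = 24

Answer: 30 23 52 60 49 24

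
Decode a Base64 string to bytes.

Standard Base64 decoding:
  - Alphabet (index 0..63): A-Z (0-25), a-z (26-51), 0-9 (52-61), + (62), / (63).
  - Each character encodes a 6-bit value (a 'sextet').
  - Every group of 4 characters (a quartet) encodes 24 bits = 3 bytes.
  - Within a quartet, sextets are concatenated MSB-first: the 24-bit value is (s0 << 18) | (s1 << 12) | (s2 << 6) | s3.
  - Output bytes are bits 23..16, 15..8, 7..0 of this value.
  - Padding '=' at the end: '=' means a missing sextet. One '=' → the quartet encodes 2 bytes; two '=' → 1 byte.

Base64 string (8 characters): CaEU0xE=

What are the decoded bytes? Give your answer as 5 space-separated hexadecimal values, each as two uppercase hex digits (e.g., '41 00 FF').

After char 0 ('C'=2): chars_in_quartet=1 acc=0x2 bytes_emitted=0
After char 1 ('a'=26): chars_in_quartet=2 acc=0x9A bytes_emitted=0
After char 2 ('E'=4): chars_in_quartet=3 acc=0x2684 bytes_emitted=0
After char 3 ('U'=20): chars_in_quartet=4 acc=0x9A114 -> emit 09 A1 14, reset; bytes_emitted=3
After char 4 ('0'=52): chars_in_quartet=1 acc=0x34 bytes_emitted=3
After char 5 ('x'=49): chars_in_quartet=2 acc=0xD31 bytes_emitted=3
After char 6 ('E'=4): chars_in_quartet=3 acc=0x34C44 bytes_emitted=3
Padding '=': partial quartet acc=0x34C44 -> emit D3 11; bytes_emitted=5

Answer: 09 A1 14 D3 11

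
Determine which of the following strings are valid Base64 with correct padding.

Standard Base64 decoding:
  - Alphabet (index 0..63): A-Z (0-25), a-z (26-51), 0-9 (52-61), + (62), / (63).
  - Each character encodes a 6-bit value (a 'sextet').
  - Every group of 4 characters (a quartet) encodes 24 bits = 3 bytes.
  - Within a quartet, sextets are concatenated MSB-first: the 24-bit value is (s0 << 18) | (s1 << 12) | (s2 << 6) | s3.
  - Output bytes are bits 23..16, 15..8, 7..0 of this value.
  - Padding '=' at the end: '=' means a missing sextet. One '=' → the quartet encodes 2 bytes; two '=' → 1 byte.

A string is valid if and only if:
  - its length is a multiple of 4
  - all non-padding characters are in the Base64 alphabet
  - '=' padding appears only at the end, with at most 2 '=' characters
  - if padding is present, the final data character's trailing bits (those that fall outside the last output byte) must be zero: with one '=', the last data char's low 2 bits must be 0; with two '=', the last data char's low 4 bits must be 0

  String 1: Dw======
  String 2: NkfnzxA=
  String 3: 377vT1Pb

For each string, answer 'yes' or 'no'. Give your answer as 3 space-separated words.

Answer: no yes yes

Derivation:
String 1: 'Dw======' → invalid (6 pad chars (max 2))
String 2: 'NkfnzxA=' → valid
String 3: '377vT1Pb' → valid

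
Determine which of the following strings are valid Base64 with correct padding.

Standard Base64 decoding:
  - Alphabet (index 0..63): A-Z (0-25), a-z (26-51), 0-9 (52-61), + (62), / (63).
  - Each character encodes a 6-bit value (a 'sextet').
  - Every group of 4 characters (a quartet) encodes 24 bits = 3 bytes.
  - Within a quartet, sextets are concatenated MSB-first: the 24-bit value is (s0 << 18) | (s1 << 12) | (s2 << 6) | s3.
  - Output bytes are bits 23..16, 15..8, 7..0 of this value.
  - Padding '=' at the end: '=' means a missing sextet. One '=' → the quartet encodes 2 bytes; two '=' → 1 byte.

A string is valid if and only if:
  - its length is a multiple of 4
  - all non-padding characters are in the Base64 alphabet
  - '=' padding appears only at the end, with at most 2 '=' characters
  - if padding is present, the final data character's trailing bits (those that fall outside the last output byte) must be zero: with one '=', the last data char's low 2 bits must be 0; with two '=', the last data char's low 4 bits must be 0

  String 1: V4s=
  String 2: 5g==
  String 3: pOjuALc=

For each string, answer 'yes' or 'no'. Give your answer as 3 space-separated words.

String 1: 'V4s=' → valid
String 2: '5g==' → valid
String 3: 'pOjuALc=' → valid

Answer: yes yes yes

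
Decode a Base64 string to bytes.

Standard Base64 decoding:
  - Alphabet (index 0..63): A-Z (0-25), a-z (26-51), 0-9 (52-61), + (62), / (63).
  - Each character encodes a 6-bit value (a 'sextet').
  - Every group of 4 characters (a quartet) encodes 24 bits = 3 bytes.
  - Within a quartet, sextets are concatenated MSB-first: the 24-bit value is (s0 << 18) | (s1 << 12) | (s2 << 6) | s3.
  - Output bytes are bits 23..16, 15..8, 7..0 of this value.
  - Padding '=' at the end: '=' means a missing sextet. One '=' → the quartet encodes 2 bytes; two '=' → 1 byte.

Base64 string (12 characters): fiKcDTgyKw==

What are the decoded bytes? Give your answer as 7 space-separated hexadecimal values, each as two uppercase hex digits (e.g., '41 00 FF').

After char 0 ('f'=31): chars_in_quartet=1 acc=0x1F bytes_emitted=0
After char 1 ('i'=34): chars_in_quartet=2 acc=0x7E2 bytes_emitted=0
After char 2 ('K'=10): chars_in_quartet=3 acc=0x1F88A bytes_emitted=0
After char 3 ('c'=28): chars_in_quartet=4 acc=0x7E229C -> emit 7E 22 9C, reset; bytes_emitted=3
After char 4 ('D'=3): chars_in_quartet=1 acc=0x3 bytes_emitted=3
After char 5 ('T'=19): chars_in_quartet=2 acc=0xD3 bytes_emitted=3
After char 6 ('g'=32): chars_in_quartet=3 acc=0x34E0 bytes_emitted=3
After char 7 ('y'=50): chars_in_quartet=4 acc=0xD3832 -> emit 0D 38 32, reset; bytes_emitted=6
After char 8 ('K'=10): chars_in_quartet=1 acc=0xA bytes_emitted=6
After char 9 ('w'=48): chars_in_quartet=2 acc=0x2B0 bytes_emitted=6
Padding '==': partial quartet acc=0x2B0 -> emit 2B; bytes_emitted=7

Answer: 7E 22 9C 0D 38 32 2B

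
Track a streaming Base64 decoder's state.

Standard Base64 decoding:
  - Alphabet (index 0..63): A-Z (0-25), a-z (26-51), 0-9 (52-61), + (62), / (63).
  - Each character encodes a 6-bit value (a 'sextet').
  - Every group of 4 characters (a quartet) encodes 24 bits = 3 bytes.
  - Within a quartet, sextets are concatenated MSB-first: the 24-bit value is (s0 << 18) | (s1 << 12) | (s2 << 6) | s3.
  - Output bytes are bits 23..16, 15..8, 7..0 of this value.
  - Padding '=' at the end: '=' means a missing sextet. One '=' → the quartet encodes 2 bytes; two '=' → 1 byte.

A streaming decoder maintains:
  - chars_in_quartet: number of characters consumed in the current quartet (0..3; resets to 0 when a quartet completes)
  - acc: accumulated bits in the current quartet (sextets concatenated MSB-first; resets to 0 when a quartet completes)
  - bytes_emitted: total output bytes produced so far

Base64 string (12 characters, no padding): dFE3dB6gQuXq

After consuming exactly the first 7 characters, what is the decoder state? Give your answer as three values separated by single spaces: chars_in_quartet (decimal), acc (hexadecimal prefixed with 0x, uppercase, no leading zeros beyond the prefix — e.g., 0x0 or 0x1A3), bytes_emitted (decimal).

Answer: 3 0x1D07A 3

Derivation:
After char 0 ('d'=29): chars_in_quartet=1 acc=0x1D bytes_emitted=0
After char 1 ('F'=5): chars_in_quartet=2 acc=0x745 bytes_emitted=0
After char 2 ('E'=4): chars_in_quartet=3 acc=0x1D144 bytes_emitted=0
After char 3 ('3'=55): chars_in_quartet=4 acc=0x745137 -> emit 74 51 37, reset; bytes_emitted=3
After char 4 ('d'=29): chars_in_quartet=1 acc=0x1D bytes_emitted=3
After char 5 ('B'=1): chars_in_quartet=2 acc=0x741 bytes_emitted=3
After char 6 ('6'=58): chars_in_quartet=3 acc=0x1D07A bytes_emitted=3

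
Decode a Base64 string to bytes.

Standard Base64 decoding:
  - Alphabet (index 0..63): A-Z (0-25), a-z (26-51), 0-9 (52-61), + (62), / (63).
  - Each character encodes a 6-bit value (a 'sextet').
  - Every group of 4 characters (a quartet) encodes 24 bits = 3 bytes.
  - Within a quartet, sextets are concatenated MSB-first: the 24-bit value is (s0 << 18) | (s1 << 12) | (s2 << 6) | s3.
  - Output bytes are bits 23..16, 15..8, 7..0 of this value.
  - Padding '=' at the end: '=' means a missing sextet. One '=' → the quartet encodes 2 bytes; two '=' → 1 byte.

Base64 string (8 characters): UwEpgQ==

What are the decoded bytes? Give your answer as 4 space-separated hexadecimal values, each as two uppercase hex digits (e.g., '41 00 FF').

Answer: 53 01 29 81

Derivation:
After char 0 ('U'=20): chars_in_quartet=1 acc=0x14 bytes_emitted=0
After char 1 ('w'=48): chars_in_quartet=2 acc=0x530 bytes_emitted=0
After char 2 ('E'=4): chars_in_quartet=3 acc=0x14C04 bytes_emitted=0
After char 3 ('p'=41): chars_in_quartet=4 acc=0x530129 -> emit 53 01 29, reset; bytes_emitted=3
After char 4 ('g'=32): chars_in_quartet=1 acc=0x20 bytes_emitted=3
After char 5 ('Q'=16): chars_in_quartet=2 acc=0x810 bytes_emitted=3
Padding '==': partial quartet acc=0x810 -> emit 81; bytes_emitted=4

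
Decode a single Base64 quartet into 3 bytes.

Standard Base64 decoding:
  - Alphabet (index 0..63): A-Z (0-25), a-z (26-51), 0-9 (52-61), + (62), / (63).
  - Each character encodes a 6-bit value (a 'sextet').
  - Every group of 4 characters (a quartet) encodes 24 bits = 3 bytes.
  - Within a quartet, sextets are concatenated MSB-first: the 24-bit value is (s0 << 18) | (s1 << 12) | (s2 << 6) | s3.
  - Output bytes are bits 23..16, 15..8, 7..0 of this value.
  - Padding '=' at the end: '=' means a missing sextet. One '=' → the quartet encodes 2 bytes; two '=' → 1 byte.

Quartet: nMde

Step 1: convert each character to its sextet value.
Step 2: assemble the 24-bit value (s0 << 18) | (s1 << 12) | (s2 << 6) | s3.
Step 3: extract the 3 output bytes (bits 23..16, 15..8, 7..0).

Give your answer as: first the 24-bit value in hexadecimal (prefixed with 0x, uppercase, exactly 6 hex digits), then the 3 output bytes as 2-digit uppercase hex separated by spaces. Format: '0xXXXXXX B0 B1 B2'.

Sextets: n=39, M=12, d=29, e=30
24-bit: (39<<18) | (12<<12) | (29<<6) | 30
      = 0x9C0000 | 0x00C000 | 0x000740 | 0x00001E
      = 0x9CC75E
Bytes: (v>>16)&0xFF=9C, (v>>8)&0xFF=C7, v&0xFF=5E

Answer: 0x9CC75E 9C C7 5E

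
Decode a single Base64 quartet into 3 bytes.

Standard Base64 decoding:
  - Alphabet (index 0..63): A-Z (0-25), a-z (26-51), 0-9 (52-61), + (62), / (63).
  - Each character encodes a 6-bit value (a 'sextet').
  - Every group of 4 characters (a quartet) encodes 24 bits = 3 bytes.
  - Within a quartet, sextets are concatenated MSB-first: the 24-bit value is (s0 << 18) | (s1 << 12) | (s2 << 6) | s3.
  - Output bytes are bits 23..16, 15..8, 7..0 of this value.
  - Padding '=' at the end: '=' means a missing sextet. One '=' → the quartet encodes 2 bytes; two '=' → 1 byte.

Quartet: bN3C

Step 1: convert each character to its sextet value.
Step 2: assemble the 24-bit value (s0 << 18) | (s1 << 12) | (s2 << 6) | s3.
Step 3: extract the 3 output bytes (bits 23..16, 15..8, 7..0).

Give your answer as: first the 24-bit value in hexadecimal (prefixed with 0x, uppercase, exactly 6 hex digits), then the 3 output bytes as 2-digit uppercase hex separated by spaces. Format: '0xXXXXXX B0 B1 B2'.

Answer: 0x6CDDC2 6C DD C2

Derivation:
Sextets: b=27, N=13, 3=55, C=2
24-bit: (27<<18) | (13<<12) | (55<<6) | 2
      = 0x6C0000 | 0x00D000 | 0x000DC0 | 0x000002
      = 0x6CDDC2
Bytes: (v>>16)&0xFF=6C, (v>>8)&0xFF=DD, v&0xFF=C2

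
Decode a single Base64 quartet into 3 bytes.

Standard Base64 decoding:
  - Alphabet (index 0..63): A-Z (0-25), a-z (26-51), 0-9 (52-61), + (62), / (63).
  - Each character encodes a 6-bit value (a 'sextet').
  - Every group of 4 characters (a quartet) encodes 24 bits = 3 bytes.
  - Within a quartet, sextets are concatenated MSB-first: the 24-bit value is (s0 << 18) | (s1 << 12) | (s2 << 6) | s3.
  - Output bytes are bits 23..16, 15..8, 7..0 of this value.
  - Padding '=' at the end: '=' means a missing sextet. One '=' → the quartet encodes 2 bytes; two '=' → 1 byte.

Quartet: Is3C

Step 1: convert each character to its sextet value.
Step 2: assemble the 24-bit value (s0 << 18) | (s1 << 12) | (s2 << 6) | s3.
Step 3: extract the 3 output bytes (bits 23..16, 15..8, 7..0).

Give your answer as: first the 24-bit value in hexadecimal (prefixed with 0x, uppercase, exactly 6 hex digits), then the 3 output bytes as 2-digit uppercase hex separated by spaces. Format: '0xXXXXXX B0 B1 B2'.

Answer: 0x22CDC2 22 CD C2

Derivation:
Sextets: I=8, s=44, 3=55, C=2
24-bit: (8<<18) | (44<<12) | (55<<6) | 2
      = 0x200000 | 0x02C000 | 0x000DC0 | 0x000002
      = 0x22CDC2
Bytes: (v>>16)&0xFF=22, (v>>8)&0xFF=CD, v&0xFF=C2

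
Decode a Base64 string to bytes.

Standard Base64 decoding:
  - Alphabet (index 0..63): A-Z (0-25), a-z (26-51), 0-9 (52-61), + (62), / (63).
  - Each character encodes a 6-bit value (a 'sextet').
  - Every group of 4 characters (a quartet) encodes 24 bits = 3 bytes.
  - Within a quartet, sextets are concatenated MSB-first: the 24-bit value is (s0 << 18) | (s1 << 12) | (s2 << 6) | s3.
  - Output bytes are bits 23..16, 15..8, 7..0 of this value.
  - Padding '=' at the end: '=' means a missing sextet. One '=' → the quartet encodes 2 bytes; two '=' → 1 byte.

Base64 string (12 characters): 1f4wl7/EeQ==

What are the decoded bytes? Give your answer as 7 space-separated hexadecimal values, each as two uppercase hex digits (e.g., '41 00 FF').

After char 0 ('1'=53): chars_in_quartet=1 acc=0x35 bytes_emitted=0
After char 1 ('f'=31): chars_in_quartet=2 acc=0xD5F bytes_emitted=0
After char 2 ('4'=56): chars_in_quartet=3 acc=0x357F8 bytes_emitted=0
After char 3 ('w'=48): chars_in_quartet=4 acc=0xD5FE30 -> emit D5 FE 30, reset; bytes_emitted=3
After char 4 ('l'=37): chars_in_quartet=1 acc=0x25 bytes_emitted=3
After char 5 ('7'=59): chars_in_quartet=2 acc=0x97B bytes_emitted=3
After char 6 ('/'=63): chars_in_quartet=3 acc=0x25EFF bytes_emitted=3
After char 7 ('E'=4): chars_in_quartet=4 acc=0x97BFC4 -> emit 97 BF C4, reset; bytes_emitted=6
After char 8 ('e'=30): chars_in_quartet=1 acc=0x1E bytes_emitted=6
After char 9 ('Q'=16): chars_in_quartet=2 acc=0x790 bytes_emitted=6
Padding '==': partial quartet acc=0x790 -> emit 79; bytes_emitted=7

Answer: D5 FE 30 97 BF C4 79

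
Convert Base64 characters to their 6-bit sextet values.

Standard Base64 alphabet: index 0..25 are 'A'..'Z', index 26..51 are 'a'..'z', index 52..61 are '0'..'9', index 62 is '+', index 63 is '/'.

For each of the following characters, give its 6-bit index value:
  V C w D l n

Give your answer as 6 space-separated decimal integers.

'V': A..Z range, ord('V') − ord('A') = 21
'C': A..Z range, ord('C') − ord('A') = 2
'w': a..z range, 26 + ord('w') − ord('a') = 48
'D': A..Z range, ord('D') − ord('A') = 3
'l': a..z range, 26 + ord('l') − ord('a') = 37
'n': a..z range, 26 + ord('n') − ord('a') = 39

Answer: 21 2 48 3 37 39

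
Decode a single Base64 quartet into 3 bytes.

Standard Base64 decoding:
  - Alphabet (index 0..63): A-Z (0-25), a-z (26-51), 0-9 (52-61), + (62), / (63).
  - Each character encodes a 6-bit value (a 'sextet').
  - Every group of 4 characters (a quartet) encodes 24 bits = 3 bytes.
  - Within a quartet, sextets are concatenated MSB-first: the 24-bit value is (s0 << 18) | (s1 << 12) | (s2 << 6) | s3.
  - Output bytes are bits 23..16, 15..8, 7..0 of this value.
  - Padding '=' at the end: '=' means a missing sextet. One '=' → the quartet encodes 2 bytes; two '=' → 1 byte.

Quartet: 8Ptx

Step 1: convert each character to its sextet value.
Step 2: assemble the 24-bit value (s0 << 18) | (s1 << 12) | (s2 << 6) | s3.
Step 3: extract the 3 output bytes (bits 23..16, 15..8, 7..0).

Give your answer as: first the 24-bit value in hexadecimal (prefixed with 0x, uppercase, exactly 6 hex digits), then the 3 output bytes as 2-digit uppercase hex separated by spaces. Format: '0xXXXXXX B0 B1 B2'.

Answer: 0xF0FB71 F0 FB 71

Derivation:
Sextets: 8=60, P=15, t=45, x=49
24-bit: (60<<18) | (15<<12) | (45<<6) | 49
      = 0xF00000 | 0x00F000 | 0x000B40 | 0x000031
      = 0xF0FB71
Bytes: (v>>16)&0xFF=F0, (v>>8)&0xFF=FB, v&0xFF=71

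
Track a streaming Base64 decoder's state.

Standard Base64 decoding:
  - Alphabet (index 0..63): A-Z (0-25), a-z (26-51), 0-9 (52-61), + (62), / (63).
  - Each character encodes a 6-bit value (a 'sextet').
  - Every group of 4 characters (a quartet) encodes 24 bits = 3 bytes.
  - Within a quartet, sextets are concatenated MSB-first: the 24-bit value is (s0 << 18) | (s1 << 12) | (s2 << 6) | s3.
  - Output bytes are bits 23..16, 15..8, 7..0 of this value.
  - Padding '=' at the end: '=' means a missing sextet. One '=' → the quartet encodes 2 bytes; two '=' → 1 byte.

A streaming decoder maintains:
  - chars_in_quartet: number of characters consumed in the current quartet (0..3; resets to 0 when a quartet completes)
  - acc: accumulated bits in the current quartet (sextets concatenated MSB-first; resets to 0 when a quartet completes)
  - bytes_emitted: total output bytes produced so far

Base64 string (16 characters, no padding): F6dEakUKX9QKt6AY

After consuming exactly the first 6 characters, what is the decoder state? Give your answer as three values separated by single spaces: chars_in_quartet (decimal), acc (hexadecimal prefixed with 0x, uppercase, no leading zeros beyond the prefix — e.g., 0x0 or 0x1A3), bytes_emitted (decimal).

After char 0 ('F'=5): chars_in_quartet=1 acc=0x5 bytes_emitted=0
After char 1 ('6'=58): chars_in_quartet=2 acc=0x17A bytes_emitted=0
After char 2 ('d'=29): chars_in_quartet=3 acc=0x5E9D bytes_emitted=0
After char 3 ('E'=4): chars_in_quartet=4 acc=0x17A744 -> emit 17 A7 44, reset; bytes_emitted=3
After char 4 ('a'=26): chars_in_quartet=1 acc=0x1A bytes_emitted=3
After char 5 ('k'=36): chars_in_quartet=2 acc=0x6A4 bytes_emitted=3

Answer: 2 0x6A4 3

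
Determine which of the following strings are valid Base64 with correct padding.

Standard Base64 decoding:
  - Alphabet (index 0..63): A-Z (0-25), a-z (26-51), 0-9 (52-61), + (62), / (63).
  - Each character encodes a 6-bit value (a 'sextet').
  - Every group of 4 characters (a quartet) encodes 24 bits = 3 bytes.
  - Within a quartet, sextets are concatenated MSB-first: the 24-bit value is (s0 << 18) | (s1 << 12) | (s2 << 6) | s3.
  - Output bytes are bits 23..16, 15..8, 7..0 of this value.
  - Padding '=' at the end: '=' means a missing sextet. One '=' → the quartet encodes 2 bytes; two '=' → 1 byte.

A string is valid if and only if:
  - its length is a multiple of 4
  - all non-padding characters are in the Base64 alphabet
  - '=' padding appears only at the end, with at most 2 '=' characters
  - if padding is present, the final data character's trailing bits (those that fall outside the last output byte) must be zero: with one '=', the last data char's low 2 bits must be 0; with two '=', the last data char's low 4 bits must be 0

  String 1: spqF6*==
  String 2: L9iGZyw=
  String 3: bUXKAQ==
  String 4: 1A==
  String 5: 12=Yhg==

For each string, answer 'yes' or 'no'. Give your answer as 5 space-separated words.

Answer: no yes yes yes no

Derivation:
String 1: 'spqF6*==' → invalid (bad char(s): ['*'])
String 2: 'L9iGZyw=' → valid
String 3: 'bUXKAQ==' → valid
String 4: '1A==' → valid
String 5: '12=Yhg==' → invalid (bad char(s): ['=']; '=' in middle)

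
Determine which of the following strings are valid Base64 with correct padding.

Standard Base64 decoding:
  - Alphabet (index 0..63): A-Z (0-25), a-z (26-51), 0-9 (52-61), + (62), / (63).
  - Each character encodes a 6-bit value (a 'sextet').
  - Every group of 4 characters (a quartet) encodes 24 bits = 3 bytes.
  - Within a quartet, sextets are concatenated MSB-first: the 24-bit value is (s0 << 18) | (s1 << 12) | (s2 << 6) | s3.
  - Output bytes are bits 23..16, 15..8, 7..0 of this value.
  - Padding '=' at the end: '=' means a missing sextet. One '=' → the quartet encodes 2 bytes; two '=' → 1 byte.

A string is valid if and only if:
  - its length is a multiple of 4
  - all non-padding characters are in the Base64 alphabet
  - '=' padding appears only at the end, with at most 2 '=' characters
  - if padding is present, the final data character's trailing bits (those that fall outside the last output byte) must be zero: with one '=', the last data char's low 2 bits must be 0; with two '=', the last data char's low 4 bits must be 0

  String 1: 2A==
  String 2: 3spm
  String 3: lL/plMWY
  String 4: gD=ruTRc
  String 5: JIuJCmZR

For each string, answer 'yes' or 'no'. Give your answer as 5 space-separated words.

Answer: yes yes yes no yes

Derivation:
String 1: '2A==' → valid
String 2: '3spm' → valid
String 3: 'lL/plMWY' → valid
String 4: 'gD=ruTRc' → invalid (bad char(s): ['=']; '=' in middle)
String 5: 'JIuJCmZR' → valid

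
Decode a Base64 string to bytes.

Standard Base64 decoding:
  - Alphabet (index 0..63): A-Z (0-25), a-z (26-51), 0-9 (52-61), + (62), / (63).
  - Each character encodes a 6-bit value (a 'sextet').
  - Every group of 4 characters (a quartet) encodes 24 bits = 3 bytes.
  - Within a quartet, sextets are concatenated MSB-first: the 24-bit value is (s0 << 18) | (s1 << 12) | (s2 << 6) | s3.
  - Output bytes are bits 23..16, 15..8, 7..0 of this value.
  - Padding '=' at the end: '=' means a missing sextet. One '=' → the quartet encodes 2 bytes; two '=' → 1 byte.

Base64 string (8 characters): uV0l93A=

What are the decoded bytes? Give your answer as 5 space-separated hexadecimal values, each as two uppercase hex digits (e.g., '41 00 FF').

Answer: B9 5D 25 F7 70

Derivation:
After char 0 ('u'=46): chars_in_quartet=1 acc=0x2E bytes_emitted=0
After char 1 ('V'=21): chars_in_quartet=2 acc=0xB95 bytes_emitted=0
After char 2 ('0'=52): chars_in_quartet=3 acc=0x2E574 bytes_emitted=0
After char 3 ('l'=37): chars_in_quartet=4 acc=0xB95D25 -> emit B9 5D 25, reset; bytes_emitted=3
After char 4 ('9'=61): chars_in_quartet=1 acc=0x3D bytes_emitted=3
After char 5 ('3'=55): chars_in_quartet=2 acc=0xF77 bytes_emitted=3
After char 6 ('A'=0): chars_in_quartet=3 acc=0x3DDC0 bytes_emitted=3
Padding '=': partial quartet acc=0x3DDC0 -> emit F7 70; bytes_emitted=5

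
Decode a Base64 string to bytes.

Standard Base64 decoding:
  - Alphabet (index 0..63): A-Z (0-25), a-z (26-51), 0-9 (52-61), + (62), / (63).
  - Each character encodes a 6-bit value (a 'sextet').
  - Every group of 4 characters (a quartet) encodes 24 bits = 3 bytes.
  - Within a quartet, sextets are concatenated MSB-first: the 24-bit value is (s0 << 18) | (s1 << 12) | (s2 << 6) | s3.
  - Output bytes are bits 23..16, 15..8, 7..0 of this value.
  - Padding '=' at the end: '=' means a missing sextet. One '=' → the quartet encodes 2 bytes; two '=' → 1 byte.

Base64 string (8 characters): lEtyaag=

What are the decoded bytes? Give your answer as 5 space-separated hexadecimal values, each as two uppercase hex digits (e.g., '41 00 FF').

Answer: 94 4B 72 69 A8

Derivation:
After char 0 ('l'=37): chars_in_quartet=1 acc=0x25 bytes_emitted=0
After char 1 ('E'=4): chars_in_quartet=2 acc=0x944 bytes_emitted=0
After char 2 ('t'=45): chars_in_quartet=3 acc=0x2512D bytes_emitted=0
After char 3 ('y'=50): chars_in_quartet=4 acc=0x944B72 -> emit 94 4B 72, reset; bytes_emitted=3
After char 4 ('a'=26): chars_in_quartet=1 acc=0x1A bytes_emitted=3
After char 5 ('a'=26): chars_in_quartet=2 acc=0x69A bytes_emitted=3
After char 6 ('g'=32): chars_in_quartet=3 acc=0x1A6A0 bytes_emitted=3
Padding '=': partial quartet acc=0x1A6A0 -> emit 69 A8; bytes_emitted=5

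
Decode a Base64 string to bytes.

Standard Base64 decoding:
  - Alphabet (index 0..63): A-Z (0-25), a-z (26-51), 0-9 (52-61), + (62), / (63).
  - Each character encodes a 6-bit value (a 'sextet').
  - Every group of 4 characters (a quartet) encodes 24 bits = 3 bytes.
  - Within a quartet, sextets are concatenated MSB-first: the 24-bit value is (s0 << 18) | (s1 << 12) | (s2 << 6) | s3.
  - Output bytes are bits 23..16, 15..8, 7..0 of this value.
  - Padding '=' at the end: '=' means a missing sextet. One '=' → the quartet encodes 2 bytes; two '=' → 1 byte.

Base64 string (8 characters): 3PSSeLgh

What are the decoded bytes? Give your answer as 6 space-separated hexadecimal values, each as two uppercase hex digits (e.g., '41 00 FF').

After char 0 ('3'=55): chars_in_quartet=1 acc=0x37 bytes_emitted=0
After char 1 ('P'=15): chars_in_quartet=2 acc=0xDCF bytes_emitted=0
After char 2 ('S'=18): chars_in_quartet=3 acc=0x373D2 bytes_emitted=0
After char 3 ('S'=18): chars_in_quartet=4 acc=0xDCF492 -> emit DC F4 92, reset; bytes_emitted=3
After char 4 ('e'=30): chars_in_quartet=1 acc=0x1E bytes_emitted=3
After char 5 ('L'=11): chars_in_quartet=2 acc=0x78B bytes_emitted=3
After char 6 ('g'=32): chars_in_quartet=3 acc=0x1E2E0 bytes_emitted=3
After char 7 ('h'=33): chars_in_quartet=4 acc=0x78B821 -> emit 78 B8 21, reset; bytes_emitted=6

Answer: DC F4 92 78 B8 21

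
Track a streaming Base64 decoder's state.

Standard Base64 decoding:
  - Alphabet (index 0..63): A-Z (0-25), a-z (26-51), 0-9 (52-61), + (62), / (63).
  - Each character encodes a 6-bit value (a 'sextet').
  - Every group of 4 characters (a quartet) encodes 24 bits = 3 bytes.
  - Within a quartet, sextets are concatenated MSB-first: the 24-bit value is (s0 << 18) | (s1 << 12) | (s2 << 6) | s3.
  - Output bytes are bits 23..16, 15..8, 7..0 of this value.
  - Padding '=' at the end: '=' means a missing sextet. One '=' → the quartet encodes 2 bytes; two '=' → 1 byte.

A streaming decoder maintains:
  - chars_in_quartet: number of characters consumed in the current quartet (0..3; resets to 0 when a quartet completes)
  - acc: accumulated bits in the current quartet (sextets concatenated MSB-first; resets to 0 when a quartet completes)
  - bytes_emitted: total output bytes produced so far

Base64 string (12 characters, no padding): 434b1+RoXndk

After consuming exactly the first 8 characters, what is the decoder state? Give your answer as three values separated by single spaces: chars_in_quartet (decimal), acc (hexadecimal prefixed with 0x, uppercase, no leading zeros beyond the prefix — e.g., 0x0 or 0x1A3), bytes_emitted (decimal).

After char 0 ('4'=56): chars_in_quartet=1 acc=0x38 bytes_emitted=0
After char 1 ('3'=55): chars_in_quartet=2 acc=0xE37 bytes_emitted=0
After char 2 ('4'=56): chars_in_quartet=3 acc=0x38DF8 bytes_emitted=0
After char 3 ('b'=27): chars_in_quartet=4 acc=0xE37E1B -> emit E3 7E 1B, reset; bytes_emitted=3
After char 4 ('1'=53): chars_in_quartet=1 acc=0x35 bytes_emitted=3
After char 5 ('+'=62): chars_in_quartet=2 acc=0xD7E bytes_emitted=3
After char 6 ('R'=17): chars_in_quartet=3 acc=0x35F91 bytes_emitted=3
After char 7 ('o'=40): chars_in_quartet=4 acc=0xD7E468 -> emit D7 E4 68, reset; bytes_emitted=6

Answer: 0 0x0 6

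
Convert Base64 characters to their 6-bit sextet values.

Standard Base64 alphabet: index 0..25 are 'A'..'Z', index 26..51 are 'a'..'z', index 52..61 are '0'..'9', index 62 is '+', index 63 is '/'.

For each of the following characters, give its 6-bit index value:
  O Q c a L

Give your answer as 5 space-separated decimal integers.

Answer: 14 16 28 26 11

Derivation:
'O': A..Z range, ord('O') − ord('A') = 14
'Q': A..Z range, ord('Q') − ord('A') = 16
'c': a..z range, 26 + ord('c') − ord('a') = 28
'a': a..z range, 26 + ord('a') − ord('a') = 26
'L': A..Z range, ord('L') − ord('A') = 11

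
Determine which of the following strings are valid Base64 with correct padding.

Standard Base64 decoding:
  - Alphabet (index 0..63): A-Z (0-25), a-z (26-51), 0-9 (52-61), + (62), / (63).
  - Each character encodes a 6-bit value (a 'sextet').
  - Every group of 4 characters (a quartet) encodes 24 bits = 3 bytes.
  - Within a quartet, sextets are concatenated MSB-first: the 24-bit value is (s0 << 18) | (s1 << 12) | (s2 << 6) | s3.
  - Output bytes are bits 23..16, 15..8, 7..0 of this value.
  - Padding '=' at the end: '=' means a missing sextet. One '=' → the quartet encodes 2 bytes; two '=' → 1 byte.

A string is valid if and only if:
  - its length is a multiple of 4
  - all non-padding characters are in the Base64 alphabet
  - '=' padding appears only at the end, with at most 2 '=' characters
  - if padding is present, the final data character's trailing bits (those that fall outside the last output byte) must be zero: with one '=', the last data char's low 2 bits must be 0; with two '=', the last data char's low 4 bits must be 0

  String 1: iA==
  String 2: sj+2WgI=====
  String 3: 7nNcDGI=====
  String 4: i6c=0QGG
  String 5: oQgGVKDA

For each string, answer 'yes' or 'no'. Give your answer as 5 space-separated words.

Answer: yes no no no yes

Derivation:
String 1: 'iA==' → valid
String 2: 'sj+2WgI=====' → invalid (5 pad chars (max 2))
String 3: '7nNcDGI=====' → invalid (5 pad chars (max 2))
String 4: 'i6c=0QGG' → invalid (bad char(s): ['=']; '=' in middle)
String 5: 'oQgGVKDA' → valid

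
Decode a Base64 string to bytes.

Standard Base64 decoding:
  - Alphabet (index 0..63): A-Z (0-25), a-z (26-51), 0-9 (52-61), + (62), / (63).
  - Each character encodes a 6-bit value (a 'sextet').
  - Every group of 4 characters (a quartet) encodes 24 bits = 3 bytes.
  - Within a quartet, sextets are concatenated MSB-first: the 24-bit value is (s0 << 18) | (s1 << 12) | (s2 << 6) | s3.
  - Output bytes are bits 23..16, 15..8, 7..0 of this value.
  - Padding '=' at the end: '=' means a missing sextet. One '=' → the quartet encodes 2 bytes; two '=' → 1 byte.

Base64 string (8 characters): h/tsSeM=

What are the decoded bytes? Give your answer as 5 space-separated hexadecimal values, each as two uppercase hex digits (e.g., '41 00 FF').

After char 0 ('h'=33): chars_in_quartet=1 acc=0x21 bytes_emitted=0
After char 1 ('/'=63): chars_in_quartet=2 acc=0x87F bytes_emitted=0
After char 2 ('t'=45): chars_in_quartet=3 acc=0x21FED bytes_emitted=0
After char 3 ('s'=44): chars_in_quartet=4 acc=0x87FB6C -> emit 87 FB 6C, reset; bytes_emitted=3
After char 4 ('S'=18): chars_in_quartet=1 acc=0x12 bytes_emitted=3
After char 5 ('e'=30): chars_in_quartet=2 acc=0x49E bytes_emitted=3
After char 6 ('M'=12): chars_in_quartet=3 acc=0x1278C bytes_emitted=3
Padding '=': partial quartet acc=0x1278C -> emit 49 E3; bytes_emitted=5

Answer: 87 FB 6C 49 E3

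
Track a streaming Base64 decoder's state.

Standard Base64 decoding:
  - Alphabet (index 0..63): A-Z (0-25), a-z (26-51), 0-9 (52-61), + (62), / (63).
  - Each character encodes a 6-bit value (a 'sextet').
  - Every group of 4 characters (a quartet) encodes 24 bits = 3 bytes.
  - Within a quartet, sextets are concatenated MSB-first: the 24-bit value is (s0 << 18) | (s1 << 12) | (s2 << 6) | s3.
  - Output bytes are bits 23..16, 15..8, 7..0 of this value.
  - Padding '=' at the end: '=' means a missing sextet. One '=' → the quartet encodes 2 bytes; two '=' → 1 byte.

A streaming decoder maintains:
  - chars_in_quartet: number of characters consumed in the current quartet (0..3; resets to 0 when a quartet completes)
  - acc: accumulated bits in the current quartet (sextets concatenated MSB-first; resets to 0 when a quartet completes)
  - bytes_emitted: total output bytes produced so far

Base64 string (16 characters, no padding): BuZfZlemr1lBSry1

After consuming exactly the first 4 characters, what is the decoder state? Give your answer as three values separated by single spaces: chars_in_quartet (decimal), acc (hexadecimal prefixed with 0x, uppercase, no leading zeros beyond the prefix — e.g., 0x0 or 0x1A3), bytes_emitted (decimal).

After char 0 ('B'=1): chars_in_quartet=1 acc=0x1 bytes_emitted=0
After char 1 ('u'=46): chars_in_quartet=2 acc=0x6E bytes_emitted=0
After char 2 ('Z'=25): chars_in_quartet=3 acc=0x1B99 bytes_emitted=0
After char 3 ('f'=31): chars_in_quartet=4 acc=0x6E65F -> emit 06 E6 5F, reset; bytes_emitted=3

Answer: 0 0x0 3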